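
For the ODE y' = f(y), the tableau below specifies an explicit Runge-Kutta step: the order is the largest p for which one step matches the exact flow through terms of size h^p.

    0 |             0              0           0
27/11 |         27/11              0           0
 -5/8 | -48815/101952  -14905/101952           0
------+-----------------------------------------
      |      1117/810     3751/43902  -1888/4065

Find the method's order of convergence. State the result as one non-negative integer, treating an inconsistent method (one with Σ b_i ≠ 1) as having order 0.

3

b = (1117/810, 3751/43902, -1888/4065)
c = (0, 27/11, -5/8)
Ac = (0, 0, -1355/3776)
Σ b_i: 1117/810·1 + 3751/43902·1 + (-1888/4065)·1 = 1 ✓
b·c: 3751/43902·27/11 + (-1888/4065)·(-5/8) = 1/2 ✓
b·c²: 3751/43902·729/121 + (-1888/4065)·25/64 = 1/3 ✓
b·Ac: (-1888/4065)·(-1355/3776) = 1/6 ✓; 3 stages ⇒ order 3.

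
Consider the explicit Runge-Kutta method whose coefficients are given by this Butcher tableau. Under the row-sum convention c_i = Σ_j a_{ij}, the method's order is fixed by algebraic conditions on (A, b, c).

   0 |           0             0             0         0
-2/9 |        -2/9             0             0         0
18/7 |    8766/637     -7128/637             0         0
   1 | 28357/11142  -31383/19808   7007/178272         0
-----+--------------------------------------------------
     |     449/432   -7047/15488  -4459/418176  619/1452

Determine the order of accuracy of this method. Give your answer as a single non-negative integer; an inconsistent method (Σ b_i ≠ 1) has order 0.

4

b = (449/432, -7047/15488, -4459/418176, 619/1452)
c = (0, -2/9, 18/7, 1)
Ac = (0, 0, 1584/637, 561/1238)
Σ b_i: 449/432·1 + (-7047/15488)·1 + (-4459/418176)·1 + 619/1452·1 = 1 ✓
b·c: (-7047/15488)·(-2/9) + (-4459/418176)·18/7 + 619/1452·1 = 1/2 ✓
b·c²: (-7047/15488)·4/81 + (-4459/418176)·324/49 + 619/1452·1 = 1/3 ✓
b·Ac: (-4459/418176)·1584/637 + 619/1452·561/1238 = 1/6 ✓
b·c³: (-7047/15488)·(-8/729) + (-4459/418176)·5832/343 + 619/1452·1 = 1/4 ✓
b·(c∘Ac): (-4459/418176)·28512/4459 + 619/1452·561/1238 = 1/8 ✓
b·Ac²: (-4459/418176)·(-352/637) + 619/1452·1012/5571 = 1/12 ✓
b·A²c: 619/1452·121/1238 = 1/24 ✓; 4 stages ⇒ order 4.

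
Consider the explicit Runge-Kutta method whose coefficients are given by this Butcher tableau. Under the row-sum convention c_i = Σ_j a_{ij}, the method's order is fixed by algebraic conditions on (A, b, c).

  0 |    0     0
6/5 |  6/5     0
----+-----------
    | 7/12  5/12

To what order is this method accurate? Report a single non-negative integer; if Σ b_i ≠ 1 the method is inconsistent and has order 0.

2

b = (7/12, 5/12)
c = (0, 6/5)
Σ b_i: 7/12·1 + 5/12·1 = 1 ✓
b·c: 5/12·6/5 = 1/2 ✓; 2 stages ⇒ order 2.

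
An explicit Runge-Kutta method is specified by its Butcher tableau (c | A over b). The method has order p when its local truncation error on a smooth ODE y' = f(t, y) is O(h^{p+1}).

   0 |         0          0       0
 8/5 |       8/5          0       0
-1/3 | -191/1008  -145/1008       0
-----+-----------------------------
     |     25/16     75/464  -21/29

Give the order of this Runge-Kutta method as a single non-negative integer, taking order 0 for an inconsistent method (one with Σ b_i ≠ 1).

b = (25/16, 75/464, -21/29)
c = (0, 8/5, -1/3)
Ac = (0, 0, -29/126)
Σ b_i: 25/16·1 + 75/464·1 + (-21/29)·1 = 1 ✓
b·c: 75/464·8/5 + (-21/29)·(-1/3) = 1/2 ✓
b·c²: 75/464·64/25 + (-21/29)·1/9 = 1/3 ✓
b·Ac: (-21/29)·(-29/126) = 1/6 ✓; 3 stages ⇒ order 3.

3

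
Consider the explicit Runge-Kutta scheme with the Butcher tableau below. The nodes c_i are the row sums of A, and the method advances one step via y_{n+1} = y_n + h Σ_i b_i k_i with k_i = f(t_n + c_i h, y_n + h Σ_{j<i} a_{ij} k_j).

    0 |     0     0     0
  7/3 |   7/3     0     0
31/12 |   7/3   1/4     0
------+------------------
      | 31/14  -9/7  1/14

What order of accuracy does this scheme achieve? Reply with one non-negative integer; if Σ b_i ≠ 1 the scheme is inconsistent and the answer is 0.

b = (31/14, -9/7, 1/14)
c = (0, 7/3, 31/12)
Ac = (0, 0, 7/12)
Σ b_i: 31/14·1 + (-9/7)·1 + 1/14·1 = 1 ✓
b·c: (-9/7)·7/3 + 1/14·31/12 = -473/168 ≠ 1/2 ⇒ order 1.

1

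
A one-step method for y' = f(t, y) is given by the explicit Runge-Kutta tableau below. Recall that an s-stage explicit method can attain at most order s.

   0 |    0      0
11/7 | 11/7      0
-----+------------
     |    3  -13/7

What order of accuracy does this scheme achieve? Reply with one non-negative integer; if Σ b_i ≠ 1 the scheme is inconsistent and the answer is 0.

b = (3, -13/7)
c = (0, 11/7)
Σ b_i: 3·1 + (-13/7)·1 = 8/7 ≠ 1 ⇒ order 0.

0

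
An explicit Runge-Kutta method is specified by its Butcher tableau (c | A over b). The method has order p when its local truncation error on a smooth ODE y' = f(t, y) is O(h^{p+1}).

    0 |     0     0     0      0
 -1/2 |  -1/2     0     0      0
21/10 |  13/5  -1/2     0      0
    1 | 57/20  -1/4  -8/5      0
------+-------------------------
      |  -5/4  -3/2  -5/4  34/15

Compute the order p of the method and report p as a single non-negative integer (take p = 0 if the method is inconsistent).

0

b = (-5/4, -3/2, -5/4, 34/15)
c = (0, -1/2, 21/10, 1)
Ac = (0, 0, 1/4, -647/200)
Σ b_i: (-5/4)·1 + (-3/2)·1 + (-5/4)·1 + 34/15·1 = -26/15 ≠ 1 ⇒ order 0.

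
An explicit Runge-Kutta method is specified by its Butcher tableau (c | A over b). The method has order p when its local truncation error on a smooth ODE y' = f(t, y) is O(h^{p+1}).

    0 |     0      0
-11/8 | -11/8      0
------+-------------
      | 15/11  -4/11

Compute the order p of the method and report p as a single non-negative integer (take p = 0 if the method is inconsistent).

b = (15/11, -4/11)
c = (0, -11/8)
Σ b_i: 15/11·1 + (-4/11)·1 = 1 ✓
b·c: (-4/11)·(-11/8) = 1/2 ✓; 2 stages ⇒ order 2.

2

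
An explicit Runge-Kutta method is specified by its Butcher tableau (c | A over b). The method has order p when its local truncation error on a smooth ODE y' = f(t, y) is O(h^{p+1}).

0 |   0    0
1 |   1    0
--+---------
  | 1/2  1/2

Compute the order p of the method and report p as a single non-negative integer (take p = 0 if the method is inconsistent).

b = (1/2, 1/2)
c = (0, 1)
Σ b_i: 1/2·1 + 1/2·1 = 1 ✓
b·c: 1/2·1 = 1/2 ✓; 2 stages ⇒ order 2.

2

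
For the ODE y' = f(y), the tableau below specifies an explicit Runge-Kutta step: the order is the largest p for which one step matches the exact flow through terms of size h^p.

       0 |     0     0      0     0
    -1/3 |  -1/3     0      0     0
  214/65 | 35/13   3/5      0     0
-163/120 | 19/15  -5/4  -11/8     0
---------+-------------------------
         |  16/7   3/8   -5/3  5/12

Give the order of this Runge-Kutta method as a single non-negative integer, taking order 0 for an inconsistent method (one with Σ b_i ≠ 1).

0

b = (16/7, 3/8, -5/3, 5/12)
c = (0, -1/3, 214/65, -163/120)
Ac = (0, 0, -1/5, -1603/390)
Σ b_i: 16/7·1 + 3/8·1 + (-5/3)·1 + 5/12·1 = 79/56 ≠ 1 ⇒ order 0.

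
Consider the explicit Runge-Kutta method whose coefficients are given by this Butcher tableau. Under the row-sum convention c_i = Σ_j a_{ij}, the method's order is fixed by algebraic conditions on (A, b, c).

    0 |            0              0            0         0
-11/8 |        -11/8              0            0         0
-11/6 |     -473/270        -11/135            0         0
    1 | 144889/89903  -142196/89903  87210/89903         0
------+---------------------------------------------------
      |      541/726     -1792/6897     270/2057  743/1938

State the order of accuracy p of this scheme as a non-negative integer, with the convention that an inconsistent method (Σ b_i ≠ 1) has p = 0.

4

b = (541/726, -1792/6897, 270/2057, 743/1938)
c = (0, -11/8, -11/6, 1)
Ac = (0, 0, 121/1080, 589/1486)
Σ b_i: 541/726·1 + (-1792/6897)·1 + 270/2057·1 + 743/1938·1 = 1 ✓
b·c: (-1792/6897)·(-11/8) + 270/2057·(-11/6) + 743/1938·1 = 1/2 ✓
b·c²: (-1792/6897)·121/64 + 270/2057·121/36 + 743/1938·1 = 1/3 ✓
b·Ac: 270/2057·121/1080 + 743/1938·589/1486 = 1/6 ✓
b·c³: (-1792/6897)·(-1331/512) + 270/2057·(-1331/216) + 743/1938·1 = 1/4 ✓
b·(c∘Ac): 270/2057·(-1331/6480) + 743/1938·589/1486 = 1/8 ✓
b·Ac²: 270/2057·(-1331/8640) + 743/1938·3211/11888 = 1/12 ✓
b·A²c: 743/1938·323/2972 = 1/24 ✓; 4 stages ⇒ order 4.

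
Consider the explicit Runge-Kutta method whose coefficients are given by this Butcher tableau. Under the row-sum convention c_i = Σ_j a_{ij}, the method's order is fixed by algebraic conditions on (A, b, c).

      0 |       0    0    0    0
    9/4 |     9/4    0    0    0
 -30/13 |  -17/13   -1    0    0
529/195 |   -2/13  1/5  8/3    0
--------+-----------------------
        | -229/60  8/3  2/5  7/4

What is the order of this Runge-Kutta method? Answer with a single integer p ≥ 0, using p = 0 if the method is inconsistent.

b = (-229/60, 8/3, 2/5, 7/4)
c = (0, 9/4, -30/13, 529/195)
Ac = (0, 0, -9/4, -1483/260)
Σ b_i: (-229/60)·1 + 8/3·1 + 2/5·1 + 7/4·1 = 1 ✓
b·c: 8/3·9/4 + 2/5·(-30/13) + 7/4·529/195 = 7663/780 ≠ 1/2 ⇒ order 1.

1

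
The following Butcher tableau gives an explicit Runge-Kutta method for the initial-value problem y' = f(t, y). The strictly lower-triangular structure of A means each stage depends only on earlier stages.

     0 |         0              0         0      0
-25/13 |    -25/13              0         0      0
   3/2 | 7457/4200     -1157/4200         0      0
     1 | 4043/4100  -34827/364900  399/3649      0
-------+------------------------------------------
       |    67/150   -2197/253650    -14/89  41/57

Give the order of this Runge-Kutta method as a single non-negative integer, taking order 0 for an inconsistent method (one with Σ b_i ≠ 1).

b = (67/150, -2197/253650, -14/89, 41/57)
c = (0, -25/13, 3/2, 1)
Ac = (0, 0, 89/168, 57/164)
Σ b_i: 67/150·1 + (-2197/253650)·1 + (-14/89)·1 + 41/57·1 = 1 ✓
b·c: (-2197/253650)·(-25/13) + (-14/89)·3/2 + 41/57·1 = 1/2 ✓
b·c²: (-2197/253650)·625/169 + (-14/89)·9/4 + 41/57·1 = 1/3 ✓
b·Ac: (-14/89)·89/168 + 41/57·57/164 = 1/6 ✓
b·c³: (-2197/253650)·(-15625/2197) + (-14/89)·27/8 + 41/57·1 = 1/4 ✓
b·(c∘Ac): (-14/89)·89/112 + 41/57·57/164 = 1/8 ✓
b·Ac²: (-14/89)·(-2225/2184) + 41/57·(-57/533) = 1/12 ✓
b·A²c: 41/57·19/328 = 1/24 ✓; 4 stages ⇒ order 4.

4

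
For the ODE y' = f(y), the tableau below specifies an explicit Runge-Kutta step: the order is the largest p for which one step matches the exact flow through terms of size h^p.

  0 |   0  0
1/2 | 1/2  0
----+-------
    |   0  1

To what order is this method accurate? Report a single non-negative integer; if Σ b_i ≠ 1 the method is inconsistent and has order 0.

2

b = (0, 1)
c = (0, 1/2)
Σ b_i: 1·1 = 1 ✓
b·c: 1·1/2 = 1/2 ✓; 2 stages ⇒ order 2.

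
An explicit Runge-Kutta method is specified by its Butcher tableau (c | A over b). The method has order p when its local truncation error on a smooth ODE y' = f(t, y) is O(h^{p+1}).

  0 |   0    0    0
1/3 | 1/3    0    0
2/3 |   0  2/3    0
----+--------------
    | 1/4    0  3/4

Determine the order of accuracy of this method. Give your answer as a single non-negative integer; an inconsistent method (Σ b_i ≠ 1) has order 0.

b = (1/4, 0, 3/4)
c = (0, 1/3, 2/3)
Ac = (0, 0, 2/9)
Σ b_i: 1/4·1 + 3/4·1 = 1 ✓
b·c: 3/4·2/3 = 1/2 ✓
b·c²: 3/4·4/9 = 1/3 ✓
b·Ac: 3/4·2/9 = 1/6 ✓; 3 stages ⇒ order 3.

3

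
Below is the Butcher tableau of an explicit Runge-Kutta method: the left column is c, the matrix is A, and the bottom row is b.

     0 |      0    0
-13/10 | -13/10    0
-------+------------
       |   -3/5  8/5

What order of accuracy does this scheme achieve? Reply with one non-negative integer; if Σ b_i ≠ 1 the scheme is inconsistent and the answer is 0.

b = (-3/5, 8/5)
c = (0, -13/10)
Σ b_i: (-3/5)·1 + 8/5·1 = 1 ✓
b·c: 8/5·(-13/10) = -52/25 ≠ 1/2 ⇒ order 1.

1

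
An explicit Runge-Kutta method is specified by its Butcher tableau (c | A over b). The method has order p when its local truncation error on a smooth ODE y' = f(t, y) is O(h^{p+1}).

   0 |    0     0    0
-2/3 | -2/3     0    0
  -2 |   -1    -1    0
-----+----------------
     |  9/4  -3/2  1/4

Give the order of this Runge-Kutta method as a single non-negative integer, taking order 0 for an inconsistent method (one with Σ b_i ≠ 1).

b = (9/4, -3/2, 1/4)
c = (0, -2/3, -2)
Ac = (0, 0, 2/3)
Σ b_i: 9/4·1 + (-3/2)·1 + 1/4·1 = 1 ✓
b·c: (-3/2)·(-2/3) + 1/4·(-2) = 1/2 ✓
b·c²: (-3/2)·4/9 + 1/4·4 = 1/3 ✓
b·Ac: 1/4·2/3 = 1/6 ✓; 3 stages ⇒ order 3.

3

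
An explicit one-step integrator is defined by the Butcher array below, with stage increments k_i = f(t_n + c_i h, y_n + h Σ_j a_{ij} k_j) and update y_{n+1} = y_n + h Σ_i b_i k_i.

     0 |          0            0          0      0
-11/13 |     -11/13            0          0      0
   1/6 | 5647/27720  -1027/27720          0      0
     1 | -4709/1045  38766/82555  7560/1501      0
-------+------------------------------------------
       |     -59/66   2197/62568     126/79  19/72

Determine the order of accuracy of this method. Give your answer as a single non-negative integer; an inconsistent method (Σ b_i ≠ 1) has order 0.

b = (-59/66, 2197/62568, 126/79, 19/72)
c = (0, -11/13, 1/6, 1)
Ac = (0, 0, 79/2520, 42/95)
Σ b_i: (-59/66)·1 + 2197/62568·1 + 126/79·1 + 19/72·1 = 1 ✓
b·c: 2197/62568·(-11/13) + 126/79·1/6 + 19/72·1 = 1/2 ✓
b·c²: 2197/62568·121/169 + 126/79·1/36 + 19/72·1 = 1/3 ✓
b·Ac: 126/79·79/2520 + 19/72·42/95 = 1/6 ✓
b·c³: 2197/62568·(-1331/2197) + 126/79·1/216 + 19/72·1 = 1/4 ✓
b·(c∘Ac): 126/79·79/15120 + 19/72·42/95 = 1/8 ✓
b·Ac²: 126/79·(-869/32760) + 19/72·588/1235 = 1/12 ✓
b·A²c: 19/72·3/19 = 1/24 ✓; 4 stages ⇒ order 4.

4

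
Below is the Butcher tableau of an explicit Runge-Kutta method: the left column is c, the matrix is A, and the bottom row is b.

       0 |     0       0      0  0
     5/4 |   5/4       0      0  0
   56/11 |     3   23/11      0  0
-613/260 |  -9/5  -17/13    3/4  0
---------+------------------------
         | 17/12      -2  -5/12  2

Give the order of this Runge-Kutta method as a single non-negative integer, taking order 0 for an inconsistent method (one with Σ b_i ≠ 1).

b = (17/12, -2, -5/12, 2)
c = (0, 5/4, 56/11, -613/260)
Ac = (0, 0, 115/44, 1249/572)
Σ b_i: 17/12·1 + (-2)·1 + (-5/12)·1 + 2·1 = 1 ✓
b·c: (-2)·5/4 + (-5/12)·56/11 + 2·(-613/260) = -20027/2145 ≠ 1/2 ⇒ order 1.

1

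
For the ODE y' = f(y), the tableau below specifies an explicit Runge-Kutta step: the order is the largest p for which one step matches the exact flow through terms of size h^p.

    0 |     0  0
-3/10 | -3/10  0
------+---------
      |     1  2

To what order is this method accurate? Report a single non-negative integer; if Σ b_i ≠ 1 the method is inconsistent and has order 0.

0

b = (1, 2)
c = (0, -3/10)
Σ b_i: 1·1 + 2·1 = 3 ≠ 1 ⇒ order 0.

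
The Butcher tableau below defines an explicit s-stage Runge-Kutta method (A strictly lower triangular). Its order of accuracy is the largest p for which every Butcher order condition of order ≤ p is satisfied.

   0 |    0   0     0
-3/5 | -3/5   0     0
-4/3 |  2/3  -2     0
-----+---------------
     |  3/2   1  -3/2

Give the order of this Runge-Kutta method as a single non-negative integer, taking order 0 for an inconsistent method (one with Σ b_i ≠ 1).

1

b = (3/2, 1, -3/2)
c = (0, -3/5, -4/3)
Ac = (0, 0, 6/5)
Σ b_i: 3/2·1 + 1·1 + (-3/2)·1 = 1 ✓
b·c: 1·(-3/5) + (-3/2)·(-4/3) = 7/5 ≠ 1/2 ⇒ order 1.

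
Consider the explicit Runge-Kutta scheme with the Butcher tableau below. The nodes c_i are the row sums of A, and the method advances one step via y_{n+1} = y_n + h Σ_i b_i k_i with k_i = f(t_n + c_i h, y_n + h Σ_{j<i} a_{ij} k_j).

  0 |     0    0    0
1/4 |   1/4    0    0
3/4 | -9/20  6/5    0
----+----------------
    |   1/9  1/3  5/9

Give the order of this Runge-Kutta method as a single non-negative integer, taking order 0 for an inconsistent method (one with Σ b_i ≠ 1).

3

b = (1/9, 1/3, 5/9)
c = (0, 1/4, 3/4)
Ac = (0, 0, 3/10)
Σ b_i: 1/9·1 + 1/3·1 + 5/9·1 = 1 ✓
b·c: 1/3·1/4 + 5/9·3/4 = 1/2 ✓
b·c²: 1/3·1/16 + 5/9·9/16 = 1/3 ✓
b·Ac: 5/9·3/10 = 1/6 ✓; 3 stages ⇒ order 3.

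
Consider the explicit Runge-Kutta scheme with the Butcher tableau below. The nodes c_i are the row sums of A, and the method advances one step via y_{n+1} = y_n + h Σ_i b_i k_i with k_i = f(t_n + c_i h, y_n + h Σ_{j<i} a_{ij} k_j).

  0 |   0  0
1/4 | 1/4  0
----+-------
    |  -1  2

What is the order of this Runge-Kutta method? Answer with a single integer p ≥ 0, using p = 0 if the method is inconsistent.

2

b = (-1, 2)
c = (0, 1/4)
Σ b_i: (-1)·1 + 2·1 = 1 ✓
b·c: 2·1/4 = 1/2 ✓; 2 stages ⇒ order 2.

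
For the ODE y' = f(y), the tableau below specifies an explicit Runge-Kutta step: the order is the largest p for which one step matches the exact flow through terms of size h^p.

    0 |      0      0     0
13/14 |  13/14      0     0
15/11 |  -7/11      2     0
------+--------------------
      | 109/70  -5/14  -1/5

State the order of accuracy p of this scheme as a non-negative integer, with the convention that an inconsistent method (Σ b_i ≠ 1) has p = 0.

b = (109/70, -5/14, -1/5)
c = (0, 13/14, 15/11)
Ac = (0, 0, 13/7)
Σ b_i: 109/70·1 + (-5/14)·1 + (-1/5)·1 = 1 ✓
b·c: (-5/14)·13/14 + (-1/5)·15/11 = -1303/2156 ≠ 1/2 ⇒ order 1.

1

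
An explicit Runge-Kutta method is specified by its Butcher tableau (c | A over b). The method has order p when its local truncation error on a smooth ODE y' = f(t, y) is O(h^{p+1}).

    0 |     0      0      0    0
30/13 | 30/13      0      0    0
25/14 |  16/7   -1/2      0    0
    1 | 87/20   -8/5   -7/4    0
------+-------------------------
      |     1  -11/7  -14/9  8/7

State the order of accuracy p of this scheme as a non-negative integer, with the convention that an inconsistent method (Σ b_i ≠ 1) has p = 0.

0

b = (1, -11/7, -14/9, 8/7)
c = (0, 30/13, 25/14, 1)
Ac = (0, 0, -15/13, -709/104)
Σ b_i: 1·1 + (-11/7)·1 + (-14/9)·1 + 8/7·1 = -62/63 ≠ 1 ⇒ order 0.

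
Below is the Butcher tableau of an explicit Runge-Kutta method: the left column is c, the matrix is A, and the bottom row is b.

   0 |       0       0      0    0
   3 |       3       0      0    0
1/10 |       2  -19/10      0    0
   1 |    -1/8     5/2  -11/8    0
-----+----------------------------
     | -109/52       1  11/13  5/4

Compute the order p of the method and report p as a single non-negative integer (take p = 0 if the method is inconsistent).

b = (-109/52, 1, 11/13, 5/4)
c = (0, 3, 1/10, 1)
Ac = (0, 0, -57/10, 589/80)
Σ b_i: (-109/52)·1 + 1·1 + 11/13·1 + 5/4·1 = 1 ✓
b·c: 1·3 + 11/13·1/10 + 5/4·1 = 1127/260 ≠ 1/2 ⇒ order 1.

1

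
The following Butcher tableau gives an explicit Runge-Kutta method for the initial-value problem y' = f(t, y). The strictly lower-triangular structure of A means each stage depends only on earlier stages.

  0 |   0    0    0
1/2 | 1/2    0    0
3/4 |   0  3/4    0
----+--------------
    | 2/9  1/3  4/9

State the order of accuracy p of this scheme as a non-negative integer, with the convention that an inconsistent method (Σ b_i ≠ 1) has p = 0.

b = (2/9, 1/3, 4/9)
c = (0, 1/2, 3/4)
Ac = (0, 0, 3/8)
Σ b_i: 2/9·1 + 1/3·1 + 4/9·1 = 1 ✓
b·c: 1/3·1/2 + 4/9·3/4 = 1/2 ✓
b·c²: 1/3·1/4 + 4/9·9/16 = 1/3 ✓
b·Ac: 4/9·3/8 = 1/6 ✓; 3 stages ⇒ order 3.

3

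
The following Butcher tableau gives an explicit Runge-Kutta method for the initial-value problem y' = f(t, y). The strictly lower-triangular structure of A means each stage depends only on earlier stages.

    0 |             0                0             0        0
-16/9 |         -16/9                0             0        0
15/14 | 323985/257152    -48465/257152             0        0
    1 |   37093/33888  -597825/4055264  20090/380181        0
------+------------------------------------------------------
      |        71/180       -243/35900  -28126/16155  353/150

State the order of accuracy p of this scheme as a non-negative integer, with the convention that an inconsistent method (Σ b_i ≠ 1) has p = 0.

4

b = (71/180, -243/35900, -28126/16155, 353/150)
c = (0, -16/9, 15/14, 1)
Ac = (0, 0, 5385/16072, 225/706)
Σ b_i: 71/180·1 + (-243/35900)·1 + (-28126/16155)·1 + 353/150·1 = 1 ✓
b·c: (-243/35900)·(-16/9) + (-28126/16155)·15/14 + 353/150·1 = 1/2 ✓
b·c²: (-243/35900)·256/81 + (-28126/16155)·225/196 + 353/150·1 = 1/3 ✓
b·Ac: (-28126/16155)·5385/16072 + 353/150·225/706 = 1/6 ✓
b·c³: (-243/35900)·(-4096/729) + (-28126/16155)·3375/2744 + 353/150·1 = 1/4 ✓
b·(c∘Ac): (-28126/16155)·80775/225008 + 353/150·225/706 = 1/8 ✓
b·Ac²: (-28126/16155)·(-3590/6027) + 353/150·(-2575/6354) = 1/12 ✓
b·A²c: 353/150·25/1412 = 1/24 ✓; 4 stages ⇒ order 4.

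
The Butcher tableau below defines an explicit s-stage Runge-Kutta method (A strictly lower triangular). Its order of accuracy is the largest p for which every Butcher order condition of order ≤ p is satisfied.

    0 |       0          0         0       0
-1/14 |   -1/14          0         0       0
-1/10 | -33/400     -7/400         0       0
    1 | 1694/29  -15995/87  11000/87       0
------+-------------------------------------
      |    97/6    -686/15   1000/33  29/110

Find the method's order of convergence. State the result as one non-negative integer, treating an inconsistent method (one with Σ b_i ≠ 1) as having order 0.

4

b = (97/6, -686/15, 1000/33, 29/110)
c = (0, -1/14, -1/10, 1)
Ac = (0, 0, 1/800, 85/174)
Σ b_i: 97/6·1 + (-686/15)·1 + 1000/33·1 + 29/110·1 = 1 ✓
b·c: (-686/15)·(-1/14) + 1000/33·(-1/10) + 29/110·1 = 1/2 ✓
b·c²: (-686/15)·1/196 + 1000/33·1/100 + 29/110·1 = 1/3 ✓
b·Ac: 1000/33·1/800 + 29/110·85/174 = 1/6 ✓
b·c³: (-686/15)·(-1/2744) + 1000/33·(-1/1000) + 29/110·1 = 1/4 ✓
b·(c∘Ac): 1000/33·(-1/8000) + 29/110·85/174 = 1/8 ✓
b·Ac²: 1000/33·(-1/11200) + 29/110·265/812 = 1/12 ✓
b·A²c: 29/110·55/348 = 1/24 ✓; 4 stages ⇒ order 4.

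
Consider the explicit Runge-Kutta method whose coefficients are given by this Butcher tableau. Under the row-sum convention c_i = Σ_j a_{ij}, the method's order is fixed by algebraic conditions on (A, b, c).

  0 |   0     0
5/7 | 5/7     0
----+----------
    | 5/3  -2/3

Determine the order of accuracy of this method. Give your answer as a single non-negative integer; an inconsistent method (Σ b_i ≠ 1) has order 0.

1

b = (5/3, -2/3)
c = (0, 5/7)
Σ b_i: 5/3·1 + (-2/3)·1 = 1 ✓
b·c: (-2/3)·5/7 = -10/21 ≠ 1/2 ⇒ order 1.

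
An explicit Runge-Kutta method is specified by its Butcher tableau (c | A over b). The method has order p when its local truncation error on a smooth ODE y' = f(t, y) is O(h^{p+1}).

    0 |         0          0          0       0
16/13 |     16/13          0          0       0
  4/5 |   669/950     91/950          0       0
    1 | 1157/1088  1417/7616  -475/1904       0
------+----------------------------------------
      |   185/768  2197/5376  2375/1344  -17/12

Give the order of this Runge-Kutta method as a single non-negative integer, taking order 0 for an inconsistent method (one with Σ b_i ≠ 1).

4

b = (185/768, 2197/5376, 2375/1344, -17/12)
c = (0, 16/13, 4/5, 1)
Ac = (0, 0, 56/475, 1/34)
Σ b_i: 185/768·1 + 2197/5376·1 + 2375/1344·1 + (-17/12)·1 = 1 ✓
b·c: 2197/5376·16/13 + 2375/1344·4/5 + (-17/12)·1 = 1/2 ✓
b·c²: 2197/5376·256/169 + 2375/1344·16/25 + (-17/12)·1 = 1/3 ✓
b·Ac: 2375/1344·56/475 + (-17/12)·1/34 = 1/6 ✓
b·c³: 2197/5376·4096/2197 + 2375/1344·64/125 + (-17/12)·1 = 1/4 ✓
b·(c∘Ac): 2375/1344·224/2375 + (-17/12)·1/34 = 1/8 ✓
b·Ac²: 2375/1344·896/6175 + (-17/12)·27/221 = 1/12 ✓
b·A²c: (-17/12)·(-1/34) = 1/24 ✓; 4 stages ⇒ order 4.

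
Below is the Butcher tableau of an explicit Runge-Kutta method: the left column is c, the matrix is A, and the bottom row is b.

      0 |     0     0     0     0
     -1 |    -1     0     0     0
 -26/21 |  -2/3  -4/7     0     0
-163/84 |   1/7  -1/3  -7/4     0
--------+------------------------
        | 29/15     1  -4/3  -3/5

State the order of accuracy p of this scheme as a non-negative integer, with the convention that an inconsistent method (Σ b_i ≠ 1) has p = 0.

1

b = (29/15, 1, -4/3, -3/5)
c = (0, -1, -26/21, -163/84)
Ac = (0, 0, 4/7, 5/2)
Σ b_i: 29/15·1 + 1·1 + (-4/3)·1 + (-3/5)·1 = 1 ✓
b·c: 1·(-1) + (-4/3)·(-26/21) + (-3/5)·(-163/84) = 2287/1260 ≠ 1/2 ⇒ order 1.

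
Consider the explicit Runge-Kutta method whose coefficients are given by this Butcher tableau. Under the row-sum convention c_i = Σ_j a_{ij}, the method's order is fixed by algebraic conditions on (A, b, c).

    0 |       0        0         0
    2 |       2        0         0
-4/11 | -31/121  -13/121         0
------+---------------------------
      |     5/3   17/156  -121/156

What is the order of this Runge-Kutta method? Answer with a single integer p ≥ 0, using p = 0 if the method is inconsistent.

b = (5/3, 17/156, -121/156)
c = (0, 2, -4/11)
Ac = (0, 0, -26/121)
Σ b_i: 5/3·1 + 17/156·1 + (-121/156)·1 = 1 ✓
b·c: 17/156·2 + (-121/156)·(-4/11) = 1/2 ✓
b·c²: 17/156·4 + (-121/156)·16/121 = 1/3 ✓
b·Ac: (-121/156)·(-26/121) = 1/6 ✓; 3 stages ⇒ order 3.

3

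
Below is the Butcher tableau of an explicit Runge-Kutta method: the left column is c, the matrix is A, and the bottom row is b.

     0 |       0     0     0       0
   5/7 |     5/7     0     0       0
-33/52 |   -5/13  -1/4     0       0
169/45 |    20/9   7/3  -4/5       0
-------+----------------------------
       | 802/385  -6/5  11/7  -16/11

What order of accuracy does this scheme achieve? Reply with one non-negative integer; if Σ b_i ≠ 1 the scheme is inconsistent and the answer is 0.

b = (802/385, -6/5, 11/7, -16/11)
c = (0, 5/7, -33/52, 169/45)
Ac = (0, 0, -5/28, 424/195)
Σ b_i: 802/385·1 + (-6/5)·1 + 11/7·1 + (-16/11)·1 = 1 ✓
b·c: (-6/5)·5/7 + 11/7·(-33/52) + (-16/11)·169/45 = -1318381/180180 ≠ 1/2 ⇒ order 1.

1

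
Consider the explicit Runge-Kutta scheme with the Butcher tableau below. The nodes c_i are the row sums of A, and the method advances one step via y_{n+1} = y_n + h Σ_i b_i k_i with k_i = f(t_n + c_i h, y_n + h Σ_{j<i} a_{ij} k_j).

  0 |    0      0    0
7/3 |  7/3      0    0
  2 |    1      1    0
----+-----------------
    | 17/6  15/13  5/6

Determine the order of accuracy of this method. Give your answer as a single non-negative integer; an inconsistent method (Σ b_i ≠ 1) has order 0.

0

b = (17/6, 15/13, 5/6)
c = (0, 7/3, 2)
Ac = (0, 0, 7/3)
Σ b_i: 17/6·1 + 15/13·1 + 5/6·1 = 188/39 ≠ 1 ⇒ order 0.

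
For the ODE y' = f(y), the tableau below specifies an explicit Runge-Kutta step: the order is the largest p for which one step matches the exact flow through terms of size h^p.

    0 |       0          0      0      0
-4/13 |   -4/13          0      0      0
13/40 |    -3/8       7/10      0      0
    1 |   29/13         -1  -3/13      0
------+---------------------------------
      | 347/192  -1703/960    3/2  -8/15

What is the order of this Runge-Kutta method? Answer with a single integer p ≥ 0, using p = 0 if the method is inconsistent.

2

b = (347/192, -1703/960, 3/2, -8/15)
c = (0, -4/13, 13/40, 1)
Ac = (0, 0, -14/65, 121/520)
Σ b_i: 347/192·1 + (-1703/960)·1 + 3/2·1 + (-8/15)·1 = 1 ✓
b·c: (-1703/960)·(-4/13) + 3/2·13/40 + (-8/15)·1 = 1/2 ✓
b·c²: (-1703/960)·16/169 + 3/2·169/1600 + (-8/15)·1 = -67747/124800 ≠ 1/3 ⇒ order 2.
b·Ac: 3/2·(-14/65) + (-8/15)·121/520 = -436/975 ≠ 1/6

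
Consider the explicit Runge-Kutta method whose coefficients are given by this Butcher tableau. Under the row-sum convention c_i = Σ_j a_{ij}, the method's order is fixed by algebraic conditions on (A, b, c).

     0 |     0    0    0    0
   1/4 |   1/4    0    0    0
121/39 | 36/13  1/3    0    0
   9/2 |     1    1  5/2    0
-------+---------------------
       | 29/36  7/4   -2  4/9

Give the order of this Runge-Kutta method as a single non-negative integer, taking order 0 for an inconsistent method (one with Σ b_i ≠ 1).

1

b = (29/36, 7/4, -2, 4/9)
c = (0, 1/4, 121/39, 9/2)
Ac = (0, 0, 1/12, 1249/156)
Σ b_i: 29/36·1 + 7/4·1 + (-2)·1 + 4/9·1 = 1 ✓
b·c: 7/4·1/4 + (-2)·121/39 + 4/9·9/2 = -2351/624 ≠ 1/2 ⇒ order 1.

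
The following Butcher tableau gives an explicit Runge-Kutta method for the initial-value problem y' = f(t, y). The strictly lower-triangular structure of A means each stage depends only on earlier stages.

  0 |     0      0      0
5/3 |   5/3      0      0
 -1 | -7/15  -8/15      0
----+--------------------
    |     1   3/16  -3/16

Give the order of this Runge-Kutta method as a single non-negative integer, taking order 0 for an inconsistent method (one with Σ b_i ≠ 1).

3

b = (1, 3/16, -3/16)
c = (0, 5/3, -1)
Ac = (0, 0, -8/9)
Σ b_i: 1·1 + 3/16·1 + (-3/16)·1 = 1 ✓
b·c: 3/16·5/3 + (-3/16)·(-1) = 1/2 ✓
b·c²: 3/16·25/9 + (-3/16)·1 = 1/3 ✓
b·Ac: (-3/16)·(-8/9) = 1/6 ✓; 3 stages ⇒ order 3.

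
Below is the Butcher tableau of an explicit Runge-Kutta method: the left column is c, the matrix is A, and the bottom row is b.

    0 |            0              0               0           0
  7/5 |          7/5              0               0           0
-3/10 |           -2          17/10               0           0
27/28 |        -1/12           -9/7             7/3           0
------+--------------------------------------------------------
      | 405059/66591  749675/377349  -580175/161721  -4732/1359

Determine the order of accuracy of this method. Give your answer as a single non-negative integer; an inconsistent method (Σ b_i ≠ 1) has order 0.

b = (405059/66591, 749675/377349, -580175/161721, -4732/1359)
c = (0, 7/5, -3/10, 27/28)
Ac = (0, 0, 119/50, -5/2)
Σ b_i: 405059/66591·1 + 749675/377349·1 + (-580175/161721)·1 + (-4732/1359)·1 = 1 ✓
b·c: 749675/377349·7/5 + (-580175/161721)·(-3/10) + (-4732/1359)·27/28 = 1/2 ✓
b·c²: 749675/377349·49/25 + (-580175/161721)·9/100 + (-4732/1359)·729/784 = 1/3 ✓
b·Ac: (-580175/161721)·119/50 + (-4732/1359)·(-5/2) = 1/6 ✓
b·c³: 749675/377349·343/125 + (-580175/161721)·(-27/1000) + (-4732/1359)·19683/21952 = 4308469/1775760 ≠ 1/4 ⇒ order 3.
b·(c∘Ac): (-580175/161721)·(-357/500) + (-4732/1359)·(-135/56) = 99257/9060 ≠ 1/8
b·Ac²: (-580175/161721)·833/250 + (-4732/1359)·(-231/100) = -265699/67950 ≠ 1/12
b·A²c: (-4732/1359)·833/150 = -1970878/101925 ≠ 1/24

3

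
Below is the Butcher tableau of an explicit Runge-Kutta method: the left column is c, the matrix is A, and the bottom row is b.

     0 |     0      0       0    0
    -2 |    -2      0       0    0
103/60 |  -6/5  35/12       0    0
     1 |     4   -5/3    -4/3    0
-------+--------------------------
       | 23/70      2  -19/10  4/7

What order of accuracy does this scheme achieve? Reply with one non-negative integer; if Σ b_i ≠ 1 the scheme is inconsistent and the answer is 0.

1

b = (23/70, 2, -19/10, 4/7)
c = (0, -2, 103/60, 1)
Ac = (0, 0, -35/6, 47/45)
Σ b_i: 23/70·1 + 2·1 + (-19/10)·1 + 4/7·1 = 1 ✓
b·c: 2·(-2) + (-19/10)·103/60 + 4/7·1 = -28099/4200 ≠ 1/2 ⇒ order 1.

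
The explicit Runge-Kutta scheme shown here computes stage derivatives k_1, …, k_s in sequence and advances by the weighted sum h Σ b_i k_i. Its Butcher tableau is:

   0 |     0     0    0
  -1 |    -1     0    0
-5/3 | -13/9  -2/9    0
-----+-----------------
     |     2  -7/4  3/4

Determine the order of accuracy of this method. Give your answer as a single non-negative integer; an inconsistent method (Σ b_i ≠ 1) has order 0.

3

b = (2, -7/4, 3/4)
c = (0, -1, -5/3)
Ac = (0, 0, 2/9)
Σ b_i: 2·1 + (-7/4)·1 + 3/4·1 = 1 ✓
b·c: (-7/4)·(-1) + 3/4·(-5/3) = 1/2 ✓
b·c²: (-7/4)·1 + 3/4·25/9 = 1/3 ✓
b·Ac: 3/4·2/9 = 1/6 ✓; 3 stages ⇒ order 3.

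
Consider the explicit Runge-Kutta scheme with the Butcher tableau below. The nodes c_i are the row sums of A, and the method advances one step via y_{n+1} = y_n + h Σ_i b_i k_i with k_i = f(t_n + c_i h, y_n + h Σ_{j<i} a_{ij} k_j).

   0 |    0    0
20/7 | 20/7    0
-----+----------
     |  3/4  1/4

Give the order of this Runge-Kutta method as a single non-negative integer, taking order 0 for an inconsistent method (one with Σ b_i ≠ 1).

b = (3/4, 1/4)
c = (0, 20/7)
Σ b_i: 3/4·1 + 1/4·1 = 1 ✓
b·c: 1/4·20/7 = 5/7 ≠ 1/2 ⇒ order 1.

1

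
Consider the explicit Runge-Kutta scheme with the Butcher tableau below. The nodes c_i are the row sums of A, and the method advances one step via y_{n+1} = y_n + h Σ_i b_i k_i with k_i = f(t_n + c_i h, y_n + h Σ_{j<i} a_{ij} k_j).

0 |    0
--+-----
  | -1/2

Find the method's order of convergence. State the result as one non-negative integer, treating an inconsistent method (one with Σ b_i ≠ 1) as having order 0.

0

b = (-1/2)
c = (0)
Σ b_i: (-1/2)·1 = -1/2 ≠ 1 ⇒ order 0.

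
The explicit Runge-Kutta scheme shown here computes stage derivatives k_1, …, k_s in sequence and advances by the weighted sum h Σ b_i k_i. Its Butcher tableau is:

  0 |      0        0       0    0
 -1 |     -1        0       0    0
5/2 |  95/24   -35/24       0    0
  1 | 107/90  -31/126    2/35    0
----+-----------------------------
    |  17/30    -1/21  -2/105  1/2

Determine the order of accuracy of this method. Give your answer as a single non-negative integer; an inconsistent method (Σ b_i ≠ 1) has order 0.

4

b = (17/30, -1/21, -2/105, 1/2)
c = (0, -1, 5/2, 1)
Ac = (0, 0, 35/24, 7/18)
Σ b_i: 17/30·1 + (-1/21)·1 + (-2/105)·1 + 1/2·1 = 1 ✓
b·c: (-1/21)·(-1) + (-2/105)·5/2 + 1/2·1 = 1/2 ✓
b·c²: (-1/21)·1 + (-2/105)·25/4 + 1/2·1 = 1/3 ✓
b·Ac: (-2/105)·35/24 + 1/2·7/18 = 1/6 ✓
b·c³: (-1/21)·(-1) + (-2/105)·125/8 + 1/2·1 = 1/4 ✓
b·(c∘Ac): (-2/105)·175/48 + 1/2·7/18 = 1/8 ✓
b·Ac²: (-2/105)·(-35/24) + 1/2·1/9 = 1/12 ✓
b·A²c: 1/2·1/12 = 1/24 ✓; 4 stages ⇒ order 4.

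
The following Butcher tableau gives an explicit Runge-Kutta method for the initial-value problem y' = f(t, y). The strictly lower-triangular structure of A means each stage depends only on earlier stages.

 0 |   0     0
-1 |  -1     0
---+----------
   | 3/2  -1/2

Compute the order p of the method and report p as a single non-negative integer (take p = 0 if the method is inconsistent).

2

b = (3/2, -1/2)
c = (0, -1)
Σ b_i: 3/2·1 + (-1/2)·1 = 1 ✓
b·c: (-1/2)·(-1) = 1/2 ✓; 2 stages ⇒ order 2.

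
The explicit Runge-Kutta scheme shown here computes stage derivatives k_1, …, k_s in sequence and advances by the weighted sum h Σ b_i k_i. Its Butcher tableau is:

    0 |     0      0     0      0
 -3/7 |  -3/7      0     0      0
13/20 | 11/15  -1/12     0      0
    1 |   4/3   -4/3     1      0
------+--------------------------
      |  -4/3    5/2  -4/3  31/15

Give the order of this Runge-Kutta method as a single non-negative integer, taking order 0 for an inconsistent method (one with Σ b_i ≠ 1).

0

b = (-4/3, 5/2, -4/3, 31/15)
c = (0, -3/7, 13/20, 1)
Ac = (0, 0, 1/28, 171/140)
Σ b_i: (-4/3)·1 + 5/2·1 + (-4/3)·1 + 31/15·1 = 19/10 ≠ 1 ⇒ order 0.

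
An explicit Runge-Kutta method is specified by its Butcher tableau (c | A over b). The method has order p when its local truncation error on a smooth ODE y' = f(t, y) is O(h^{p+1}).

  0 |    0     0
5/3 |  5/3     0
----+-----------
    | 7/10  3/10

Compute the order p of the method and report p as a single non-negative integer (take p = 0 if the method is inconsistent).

b = (7/10, 3/10)
c = (0, 5/3)
Σ b_i: 7/10·1 + 3/10·1 = 1 ✓
b·c: 3/10·5/3 = 1/2 ✓; 2 stages ⇒ order 2.

2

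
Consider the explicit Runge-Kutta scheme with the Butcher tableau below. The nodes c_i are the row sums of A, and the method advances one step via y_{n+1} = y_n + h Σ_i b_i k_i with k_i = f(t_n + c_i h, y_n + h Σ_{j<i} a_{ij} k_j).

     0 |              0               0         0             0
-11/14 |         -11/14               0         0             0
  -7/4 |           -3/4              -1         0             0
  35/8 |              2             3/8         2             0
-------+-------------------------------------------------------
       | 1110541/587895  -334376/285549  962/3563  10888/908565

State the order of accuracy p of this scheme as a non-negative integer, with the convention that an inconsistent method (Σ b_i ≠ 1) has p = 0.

3

b = (1110541/587895, -334376/285549, 962/3563, 10888/908565)
c = (0, -11/14, -7/4, 35/8)
Ac = (0, 0, 11/14, -425/112)
Σ b_i: 1110541/587895·1 + (-334376/285549)·1 + 962/3563·1 + 10888/908565·1 = 1 ✓
b·c: (-334376/285549)·(-11/14) + 962/3563·(-7/4) + 10888/908565·35/8 = 1/2 ✓
b·c²: (-334376/285549)·121/196 + 962/3563·49/16 + 10888/908565·1225/64 = 1/3 ✓
b·Ac: 962/3563·11/14 + 10888/908565·(-425/112) = 1/6 ✓
b·c³: (-334376/285549)·(-1331/2744) + 962/3563·(-343/64) + 10888/908565·42875/512 = 28391/228032 ≠ 1/4 ⇒ order 3.
b·(c∘Ac): 962/3563·(-11/8) + 10888/908565·(-2125/128) = -13931/24432 ≠ 1/8
b·Ac²: 962/3563·(-121/196) + 10888/908565·9967/1568 = -328927/3634260 ≠ 1/12
b·A²c: 10888/908565·11/7 = 119768/6359955 ≠ 1/24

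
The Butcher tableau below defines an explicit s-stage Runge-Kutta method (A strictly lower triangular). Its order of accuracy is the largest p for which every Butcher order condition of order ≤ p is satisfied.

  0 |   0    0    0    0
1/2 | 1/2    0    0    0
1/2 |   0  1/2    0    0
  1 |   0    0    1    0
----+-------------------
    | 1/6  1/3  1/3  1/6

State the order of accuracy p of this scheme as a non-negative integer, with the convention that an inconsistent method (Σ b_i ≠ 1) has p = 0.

4

b = (1/6, 1/3, 1/3, 1/6)
c = (0, 1/2, 1/2, 1)
Ac = (0, 0, 1/4, 1/2)
Σ b_i: 1/6·1 + 1/3·1 + 1/3·1 + 1/6·1 = 1 ✓
b·c: 1/3·1/2 + 1/3·1/2 + 1/6·1 = 1/2 ✓
b·c²: 1/3·1/4 + 1/3·1/4 + 1/6·1 = 1/3 ✓
b·Ac: 1/3·1/4 + 1/6·1/2 = 1/6 ✓
b·c³: 1/3·1/8 + 1/3·1/8 + 1/6·1 = 1/4 ✓
b·(c∘Ac): 1/3·1/8 + 1/6·1/2 = 1/8 ✓
b·Ac²: 1/3·1/8 + 1/6·1/4 = 1/12 ✓
b·A²c: 1/6·1/4 = 1/24 ✓; 4 stages ⇒ order 4.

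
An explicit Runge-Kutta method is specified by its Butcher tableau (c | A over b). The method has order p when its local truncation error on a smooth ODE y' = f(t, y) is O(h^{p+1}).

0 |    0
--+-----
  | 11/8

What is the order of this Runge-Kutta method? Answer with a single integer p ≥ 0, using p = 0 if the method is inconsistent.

0

b = (11/8)
c = (0)
Σ b_i: 11/8·1 = 11/8 ≠ 1 ⇒ order 0.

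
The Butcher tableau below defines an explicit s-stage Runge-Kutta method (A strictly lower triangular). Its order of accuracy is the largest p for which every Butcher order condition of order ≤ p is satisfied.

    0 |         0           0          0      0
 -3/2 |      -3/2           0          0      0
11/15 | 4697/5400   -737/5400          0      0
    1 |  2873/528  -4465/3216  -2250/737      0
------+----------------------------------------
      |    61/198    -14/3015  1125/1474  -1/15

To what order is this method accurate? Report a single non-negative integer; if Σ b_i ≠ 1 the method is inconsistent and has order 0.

4

b = (61/198, -14/3015, 1125/1474, -1/15)
c = (0, -3/2, 11/15, 1)
Ac = (0, 0, 737/3600, -5/32)
Σ b_i: 61/198·1 + (-14/3015)·1 + 1125/1474·1 + (-1/15)·1 = 1 ✓
b·c: (-14/3015)·(-3/2) + 1125/1474·11/15 + (-1/15)·1 = 1/2 ✓
b·c²: (-14/3015)·9/4 + 1125/1474·121/225 + (-1/15)·1 = 1/3 ✓
b·Ac: 1125/1474·737/3600 + (-1/15)·(-5/32) = 1/6 ✓
b·c³: (-14/3015)·(-27/8) + 1125/1474·1331/3375 + (-1/15)·1 = 1/4 ✓
b·(c∘Ac): 1125/1474·8107/54000 + (-1/15)·(-5/32) = 1/8 ✓
b·Ac²: 1125/1474·(-737/2400) + (-1/15)·(-305/64) = 1/12 ✓
b·A²c: (-1/15)·(-5/8) = 1/24 ✓; 4 stages ⇒ order 4.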